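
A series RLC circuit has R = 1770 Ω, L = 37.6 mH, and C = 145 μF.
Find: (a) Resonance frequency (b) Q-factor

Step 1 — Resonance condition Im(Z)=0 gives ω₀ = 1/√(LC).
Step 2 — ω₀ = 1/√(0.0376·0.000145) = 428.3 rad/s.
Step 3 — f₀ = ω₀/(2π) = 68.16 Hz.
Step 4 — Series Q: Q = ω₀L/R = 428.3·0.0376/1770 = 0.009098.

(a) f₀ = 68.16 Hz  (b) Q = 0.009098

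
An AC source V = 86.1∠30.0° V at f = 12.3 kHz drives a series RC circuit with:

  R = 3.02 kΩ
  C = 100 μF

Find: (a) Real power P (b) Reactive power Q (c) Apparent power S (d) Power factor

Step 1 — Angular frequency: ω = 2π·f = 2π·1.23e+04 = 7.728e+04 rad/s.
Step 2 — Component impedances:
  R: Z = R = 3020 Ω
  C: Z = 1/(jωC) = -j/(ω·C) = 0 - j0.1294 Ω
Step 3 — Series combination: Z_total = R + C = 3020 - j0.1294 Ω = 3020∠-0.0° Ω.
Step 4 — Source phasor: V = 86.1∠30.0° V = 74.56 + j43.05 V.
Step 5 — Current: I = V / Z = 0.02469 + j0.01426 A = 0.02851∠30.0° A.
Step 6 — Complex power: S = V·I* = 2.455 - j0.0001052 VA.
Step 7 — Real power: P = Re(S) = 2.455 W.
Step 8 — Reactive power: Q = Im(S) = -0.0001052 VAR.
Step 9 — Apparent power: |S| = 2.455 VA.
Step 10 — Power factor: PF = P/|S| = 1 (leading).

(a) P = 2.455 W  (b) Q = -0.0001052 VAR  (c) S = 2.455 VA  (d) PF = 1 (leading)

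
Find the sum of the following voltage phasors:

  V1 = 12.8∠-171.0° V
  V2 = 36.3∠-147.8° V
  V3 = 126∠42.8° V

Step 1 — Convert each phasor to rectangular form:
  V1 = 12.8·(cos(-171.0°) + j·sin(-171.0°)) = -12.64 - j2.002 V
  V2 = 36.3·(cos(-147.8°) + j·sin(-147.8°)) = -30.72 - j19.34 V
  V3 = 126·(cos(42.8°) + j·sin(42.8°)) = 92.45 + j85.61 V
Step 2 — Sum components: V_total = 49.09 + j64.26 V.
Step 3 — Convert to polar: |V_total| = 80.87 V, ∠V_total = 52.6°.

V_total = 80.87∠52.6° V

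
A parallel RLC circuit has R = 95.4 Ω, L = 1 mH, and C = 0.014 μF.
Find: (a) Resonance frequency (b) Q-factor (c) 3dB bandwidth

Step 1 — Resonance: ω₀ = 1/√(LC) = 1/√(0.001·1.4e-08) = 2.673e+05 rad/s.
Step 2 — f₀ = ω₀/(2π) = 4.254e+04 Hz.
Step 3 — Parallel Q: Q = R/(ω₀L) = 95.4/(2.673e+05·0.001) = 0.357.
Step 4 — Bandwidth: Δω = ω₀/Q = 7.487e+05 rad/s; BW = Δω/(2π) = 1.192e+05 Hz.

(a) f₀ = 4.254e+04 Hz  (b) Q = 0.357  (c) BW = 1.192e+05 Hz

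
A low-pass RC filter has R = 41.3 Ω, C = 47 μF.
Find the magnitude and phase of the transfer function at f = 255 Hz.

Step 1 — Angular frequency: ω = 2π·255 = 1602 rad/s.
Step 2 — Transfer function: H(jω) = 1/(1 + jωRC).
Step 3 — Denominator: 1 + jωRC = 1 + j·1602·41.3·4.7e-05 = 1 + j3.11.
Step 4 — H = 0.0937 - j0.2914.
Step 5 — Magnitude: |H| = 0.3061 (-10.3 dB); phase: φ = -72.2°.

|H| = 0.3061 (-10.3 dB), φ = -72.2°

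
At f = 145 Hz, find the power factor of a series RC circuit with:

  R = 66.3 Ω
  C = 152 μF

Step 1 — Angular frequency: ω = 2π·f = 2π·145 = 911.1 rad/s.
Step 2 — Component impedances:
  R: Z = R = 66.3 Ω
  C: Z = 1/(jωC) = -j/(ω·C) = 0 - j7.221 Ω
Step 3 — Series combination: Z_total = R + C = 66.3 - j7.221 Ω = 66.69∠-6.2° Ω.
Step 4 — Power factor: PF = cos(φ) = Re(Z)/|Z| = 66.3/66.692 = 0.9941.
Step 5 — Type: Im(Z) = -7.221 ⇒ leading (phase φ = -6.2°).

PF = 0.9941 (leading, φ = -6.2°)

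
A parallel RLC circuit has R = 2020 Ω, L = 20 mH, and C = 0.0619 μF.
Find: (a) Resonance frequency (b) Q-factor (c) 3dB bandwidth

Step 1 — Resonance: ω₀ = 1/√(LC) = 1/√(0.02·6.19e-08) = 2.842e+04 rad/s.
Step 2 — f₀ = ω₀/(2π) = 4523 Hz.
Step 3 — Parallel Q: Q = R/(ω₀L) = 2020/(2.842e+04·0.02) = 3.554.
Step 4 — Bandwidth: Δω = ω₀/Q = 7998 rad/s; BW = Δω/(2π) = 1273 Hz.

(a) f₀ = 4523 Hz  (b) Q = 3.554  (c) BW = 1273 Hz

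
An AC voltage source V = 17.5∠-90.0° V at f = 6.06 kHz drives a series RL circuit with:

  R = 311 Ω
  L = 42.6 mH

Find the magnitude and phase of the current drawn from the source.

Step 1 — Angular frequency: ω = 2π·f = 2π·6060 = 3.808e+04 rad/s.
Step 2 — Component impedances:
  R: Z = R = 311 Ω
  L: Z = jωL = j·3.808e+04·0.0426 = 0 + j1622 Ω
Step 3 — Series combination: Z_total = R + L = 311 + j1622 Ω = 1652∠79.1° Ω.
Step 4 — Source phasor: V = 17.5∠-90.0° V = 0 - j17.5 V.
Step 5 — Ohm's law: I = V / Z_total = (0 - j17.5) / (311 + j1622) = -0.01041 - j0.001995 A.
Step 6 — Convert to polar: |I| = 0.0106 A, ∠I = -169.1°.

I = 0.0106∠-169.1° A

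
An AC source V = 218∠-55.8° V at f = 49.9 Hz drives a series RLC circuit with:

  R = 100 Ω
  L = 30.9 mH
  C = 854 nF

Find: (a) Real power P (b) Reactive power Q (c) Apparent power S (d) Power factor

Step 1 — Angular frequency: ω = 2π·f = 2π·49.9 = 313.5 rad/s.
Step 2 — Component impedances:
  R: Z = R = 100 Ω
  L: Z = jωL = j·313.5·0.0309 = 0 + j9.688 Ω
  C: Z = 1/(jωC) = -j/(ω·C) = 0 - j3735 Ω
Step 3 — Series combination: Z_total = R + L + C = 100 - j3725 Ω = 3726∠-88.5° Ω.
Step 4 — Source phasor: V = 218∠-55.8° V = 122.5 - j180.3 V.
Step 5 — Current: I = V / Z = 0.04925 + j0.03157 A = 0.0585∠32.7° A.
Step 6 — Complex power: S = V·I* = 0.3422 - j12.75 VA.
Step 7 — Real power: P = Re(S) = 0.3422 W.
Step 8 — Reactive power: Q = Im(S) = -12.75 VAR.
Step 9 — Apparent power: |S| = 12.75 VA.
Step 10 — Power factor: PF = P/|S| = 0.02684 (leading).

(a) P = 0.3422 W  (b) Q = -12.75 VAR  (c) S = 12.75 VA  (d) PF = 0.02684 (leading)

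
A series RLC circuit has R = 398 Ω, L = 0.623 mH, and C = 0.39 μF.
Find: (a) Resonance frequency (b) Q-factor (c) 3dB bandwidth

Step 1 — Resonance condition Im(Z)=0 gives ω₀ = 1/√(LC).
Step 2 — ω₀ = 1/√(0.000623·3.9e-07) = 6.415e+04 rad/s.
Step 3 — f₀ = ω₀/(2π) = 1.021e+04 Hz.
Step 4 — Series Q: Q = ω₀L/R = 6.415e+04·0.000623/398 = 0.1004.
Step 5 — 3dB bandwidth: Δω = ω₀/Q = 6.388e+05 rad/s; BW = Δω/(2π) = 1.017e+05 Hz.

(a) f₀ = 1.021e+04 Hz  (b) Q = 0.1004  (c) BW = 1.017e+05 Hz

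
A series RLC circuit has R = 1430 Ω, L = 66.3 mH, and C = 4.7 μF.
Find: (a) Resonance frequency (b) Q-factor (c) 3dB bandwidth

Step 1 — Resonance condition Im(Z)=0 gives ω₀ = 1/√(LC).
Step 2 — ω₀ = 1/√(0.0663·4.7e-06) = 1791 rad/s.
Step 3 — f₀ = ω₀/(2π) = 285.1 Hz.
Step 4 — Series Q: Q = ω₀L/R = 1791·0.0663/1430 = 0.08306.
Step 5 — 3dB bandwidth: Δω = ω₀/Q = 2.157e+04 rad/s; BW = Δω/(2π) = 3433 Hz.

(a) f₀ = 285.1 Hz  (b) Q = 0.08306  (c) BW = 3433 Hz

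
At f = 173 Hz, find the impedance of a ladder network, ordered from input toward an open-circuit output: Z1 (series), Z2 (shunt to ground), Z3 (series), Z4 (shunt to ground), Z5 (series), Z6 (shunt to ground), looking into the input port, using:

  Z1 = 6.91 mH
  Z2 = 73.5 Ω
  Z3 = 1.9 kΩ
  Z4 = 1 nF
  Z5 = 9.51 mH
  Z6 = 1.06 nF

Step 1 — Angular frequency: ω = 2π·f = 2π·173 = 1087 rad/s.
Step 2 — Component impedances:
  Z1: Z = jωL = j·1087·0.00691 = 0 + j7.511 Ω
  Z2: Z = R = 73.5 Ω
  Z3: Z = R = 1900 Ω
  Z4: Z = 1/(jωC) = -j/(ω·C) = 0 - j9.2e+05 Ω
  Z5: Z = jωL = j·1087·0.00951 = 0 + j10.34 Ω
  Z6: Z = 1/(jωC) = -j/(ω·C) = 0 - j8.679e+05 Ω
Step 3 — Ladder network (open output): work backward from the far end, alternating series and parallel combinations. Z_in = 73.5 + j7.499 Ω = 73.88∠5.8° Ω.

Z = 73.5 + j7.499 Ω = 73.88∠5.8° Ω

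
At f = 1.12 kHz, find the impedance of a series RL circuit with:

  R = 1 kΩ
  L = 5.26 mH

Step 1 — Angular frequency: ω = 2π·f = 2π·1120 = 7037 rad/s.
Step 2 — Component impedances:
  R: Z = R = 1000 Ω
  L: Z = jωL = j·7037·0.00526 = 0 + j37.02 Ω
Step 3 — Series combination: Z_total = R + L = 1000 + j37.02 Ω = 1001∠2.1° Ω.

Z = 1000 + j37.02 Ω = 1001∠2.1° Ω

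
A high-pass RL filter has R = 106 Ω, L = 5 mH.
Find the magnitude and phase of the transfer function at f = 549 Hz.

Step 1 — Angular frequency: ω = 2π·549 = 3449 rad/s.
Step 2 — Transfer function: H(jω) = jωL/(R + jωL).
Step 3 — Numerator jωL = j·17.25; denominator R + jωL = 106 + j17.25.
Step 4 — H = 0.02579 + j0.1585.
Step 5 — Magnitude: |H| = 0.1606 (-15.9 dB); phase: φ = 80.8°.

|H| = 0.1606 (-15.9 dB), φ = 80.8°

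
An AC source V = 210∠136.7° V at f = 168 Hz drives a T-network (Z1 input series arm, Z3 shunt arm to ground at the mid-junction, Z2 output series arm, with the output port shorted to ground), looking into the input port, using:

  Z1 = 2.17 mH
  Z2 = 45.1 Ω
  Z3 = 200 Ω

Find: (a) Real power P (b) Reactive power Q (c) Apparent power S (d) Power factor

Step 1 — Angular frequency: ω = 2π·f = 2π·168 = 1056 rad/s.
Step 2 — Component impedances:
  Z1: Z = jωL = j·1056·0.00217 = 0 + j2.291 Ω
  Z2: Z = R = 45.1 Ω
  Z3: Z = R = 200 Ω
Step 3 — With the output port shorted to ground, the output series arm Z2 runs from the junction to ground; the shunt arm Z3 also runs from the junction to ground. They appear in parallel: Z3 || Z2 = 36.8 Ω.
Step 4 — Series with input arm Z1: Z_in = Z1 + (Z3 || Z2) = 36.8 + j2.291 Ω = 36.87∠3.6° Ω.
Step 5 — Source phasor: V = 210∠136.7° V = -152.8 + j144 V.
Step 6 — Current: I = V / Z = -3.894 + j4.156 A = 5.695∠133.1° A.
Step 7 — Complex power: S = V·I* = 1194 + j74.3 VA.
Step 8 — Real power: P = Re(S) = 1194 W.
Step 9 — Reactive power: Q = Im(S) = 74.3 VAR.
Step 10 — Apparent power: |S| = 1196 VA.
Step 11 — Power factor: PF = P/|S| = 0.9981 (lagging).

(a) P = 1194 W  (b) Q = 74.3 VAR  (c) S = 1196 VA  (d) PF = 0.9981 (lagging)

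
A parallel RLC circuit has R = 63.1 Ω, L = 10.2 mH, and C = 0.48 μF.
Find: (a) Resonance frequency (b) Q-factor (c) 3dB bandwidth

Step 1 — Resonance: ω₀ = 1/√(LC) = 1/√(0.0102·4.8e-07) = 1.429e+04 rad/s.
Step 2 — f₀ = ω₀/(2π) = 2275 Hz.
Step 3 — Parallel Q: Q = R/(ω₀L) = 63.1/(1.429e+04·0.0102) = 0.4329.
Step 4 — Bandwidth: Δω = ω₀/Q = 3.302e+04 rad/s; BW = Δω/(2π) = 5255 Hz.

(a) f₀ = 2275 Hz  (b) Q = 0.4329  (c) BW = 5255 Hz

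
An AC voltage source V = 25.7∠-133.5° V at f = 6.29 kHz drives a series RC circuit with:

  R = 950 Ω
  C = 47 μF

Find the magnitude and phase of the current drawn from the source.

Step 1 — Angular frequency: ω = 2π·f = 2π·6290 = 3.952e+04 rad/s.
Step 2 — Component impedances:
  R: Z = R = 950 Ω
  C: Z = 1/(jωC) = -j/(ω·C) = 0 - j0.5384 Ω
Step 3 — Series combination: Z_total = R + C = 950 - j0.5384 Ω = 950∠-0.0° Ω.
Step 4 — Source phasor: V = 25.7∠-133.5° V = -17.69 - j18.64 V.
Step 5 — Ohm's law: I = V / Z_total = (-17.69 - j18.64) / (950 - j0.5384) = -0.01861 - j0.01963 A.
Step 6 — Convert to polar: |I| = 0.02705 A, ∠I = -133.5°.

I = 0.02705∠-133.5° A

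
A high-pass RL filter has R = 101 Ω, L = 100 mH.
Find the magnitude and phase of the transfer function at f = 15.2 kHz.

Step 1 — Angular frequency: ω = 2π·1.52e+04 = 9.55e+04 rad/s.
Step 2 — Transfer function: H(jω) = jωL/(R + jωL).
Step 3 — Numerator jωL = j·9550; denominator R + jωL = 101 + j9550.
Step 4 — H = 0.9999 + j0.01057.
Step 5 — Magnitude: |H| = 0.9999 (-0.0 dB); phase: φ = 0.6°.

|H| = 0.9999 (-0.0 dB), φ = 0.6°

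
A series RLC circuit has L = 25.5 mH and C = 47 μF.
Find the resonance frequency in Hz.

Step 1 — Resonance condition Im(Z)=0 gives ω₀ = 1/√(LC).
Step 2 — ω₀ = 1/√(0.0255·4.7e-05) = 913.4 rad/s.
Step 3 — f₀ = ω₀/(2π) = 145.4 Hz.

f₀ = 145.4 Hz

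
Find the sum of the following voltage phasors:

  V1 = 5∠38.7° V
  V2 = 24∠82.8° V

Step 1 — Convert each phasor to rectangular form:
  V1 = 5·(cos(38.7°) + j·sin(38.7°)) = 3.902 + j3.126 V
  V2 = 24·(cos(82.8°) + j·sin(82.8°)) = 3.008 + j23.81 V
Step 2 — Sum components: V_total = 6.91 + j26.94 V.
Step 3 — Convert to polar: |V_total| = 27.81 V, ∠V_total = 75.6°.

V_total = 27.81∠75.6° V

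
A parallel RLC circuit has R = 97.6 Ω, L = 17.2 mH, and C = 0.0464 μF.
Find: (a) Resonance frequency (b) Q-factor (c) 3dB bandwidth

Step 1 — Resonance: ω₀ = 1/√(LC) = 1/√(0.0172·4.64e-08) = 3.54e+04 rad/s.
Step 2 — f₀ = ω₀/(2π) = 5634 Hz.
Step 3 — Parallel Q: Q = R/(ω₀L) = 97.6/(3.54e+04·0.0172) = 0.1603.
Step 4 — Bandwidth: Δω = ω₀/Q = 2.208e+05 rad/s; BW = Δω/(2π) = 3.514e+04 Hz.

(a) f₀ = 5634 Hz  (b) Q = 0.1603  (c) BW = 3.514e+04 Hz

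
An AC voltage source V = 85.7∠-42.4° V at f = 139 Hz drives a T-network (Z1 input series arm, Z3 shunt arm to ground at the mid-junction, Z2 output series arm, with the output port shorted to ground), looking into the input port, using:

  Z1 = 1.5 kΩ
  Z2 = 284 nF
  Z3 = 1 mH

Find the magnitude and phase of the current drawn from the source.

Step 1 — Angular frequency: ω = 2π·f = 2π·139 = 873.4 rad/s.
Step 2 — Component impedances:
  Z1: Z = R = 1500 Ω
  Z2: Z = 1/(jωC) = -j/(ω·C) = 0 - j4032 Ω
  Z3: Z = jωL = j·873.4·0.001 = 0 + j0.8734 Ω
Step 3 — With the output port shorted to ground, the output series arm Z2 runs from the junction to ground; the shunt arm Z3 also runs from the junction to ground. They appear in parallel: Z3 || Z2 = 0 + j0.8736 Ω.
Step 4 — Series with input arm Z1: Z_in = Z1 + (Z3 || Z2) = 1500 + j0.8736 Ω = 1500∠0.0° Ω.
Step 5 — Source phasor: V = 85.7∠-42.4° V = 63.29 - j57.79 V.
Step 6 — Ohm's law: I = V / Z_total = (63.29 - j57.79) / (1500 + j0.8736) = 0.04217 - j0.03855 A.
Step 7 — Convert to polar: |I| = 0.05713 A, ∠I = -42.4°.

I = 0.05713∠-42.4° A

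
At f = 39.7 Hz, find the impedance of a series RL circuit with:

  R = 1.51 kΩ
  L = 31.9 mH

Step 1 — Angular frequency: ω = 2π·f = 2π·39.7 = 249.4 rad/s.
Step 2 — Component impedances:
  R: Z = R = 1510 Ω
  L: Z = jωL = j·249.4·0.0319 = 0 + j7.957 Ω
Step 3 — Series combination: Z_total = R + L = 1510 + j7.957 Ω = 1510∠0.3° Ω.

Z = 1510 + j7.957 Ω = 1510∠0.3° Ω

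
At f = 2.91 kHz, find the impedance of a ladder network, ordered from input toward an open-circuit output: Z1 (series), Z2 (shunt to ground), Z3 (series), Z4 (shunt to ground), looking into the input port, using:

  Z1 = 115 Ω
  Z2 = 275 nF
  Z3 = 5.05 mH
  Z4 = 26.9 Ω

Step 1 — Angular frequency: ω = 2π·f = 2π·2910 = 1.828e+04 rad/s.
Step 2 — Component impedances:
  Z1: Z = R = 115 Ω
  Z2: Z = 1/(jωC) = -j/(ω·C) = 0 - j198.9 Ω
  Z3: Z = jωL = j·1.828e+04·0.00505 = 0 + j92.33 Ω
  Z4: Z = R = 26.9 Ω
Step 3 — Ladder network (open output): work backward from the far end, alternating series and parallel combinations. Z_in = 203.1 + j150.1 Ω = 252.6∠36.5° Ω.

Z = 203.1 + j150.1 Ω = 252.6∠36.5° Ω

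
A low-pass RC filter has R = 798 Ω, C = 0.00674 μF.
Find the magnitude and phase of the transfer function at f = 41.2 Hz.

Step 1 — Angular frequency: ω = 2π·41.2 = 258.9 rad/s.
Step 2 — Transfer function: H(jω) = 1/(1 + jωRC).
Step 3 — Denominator: 1 + jωRC = 1 + j·258.9·798·6.74e-09 = 1 + j0.001392.
Step 4 — H = 1 - j0.001392.
Step 5 — Magnitude: |H| = 1 (-0.0 dB); phase: φ = -0.1°.

|H| = 1 (-0.0 dB), φ = -0.1°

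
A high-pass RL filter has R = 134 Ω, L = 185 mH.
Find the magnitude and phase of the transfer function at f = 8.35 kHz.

Step 1 — Angular frequency: ω = 2π·8350 = 5.246e+04 rad/s.
Step 2 — Transfer function: H(jω) = jωL/(R + jωL).
Step 3 — Numerator jωL = j·9706; denominator R + jωL = 134 + j9706.
Step 4 — H = 0.9998 + j0.0138.
Step 5 — Magnitude: |H| = 0.9999 (-0.0 dB); phase: φ = 0.8°.

|H| = 0.9999 (-0.0 dB), φ = 0.8°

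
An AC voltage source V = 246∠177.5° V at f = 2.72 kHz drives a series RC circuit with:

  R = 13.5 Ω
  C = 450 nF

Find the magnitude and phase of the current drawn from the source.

Step 1 — Angular frequency: ω = 2π·f = 2π·2720 = 1.709e+04 rad/s.
Step 2 — Component impedances:
  R: Z = R = 13.5 Ω
  C: Z = 1/(jωC) = -j/(ω·C) = 0 - j130 Ω
Step 3 — Series combination: Z_total = R + C = 13.5 - j130 Ω = 130.7∠-84.1° Ω.
Step 4 — Source phasor: V = 246∠177.5° V = -245.8 + j10.73 V.
Step 5 — Ohm's law: I = V / Z_total = (-245.8 + j10.73) / (13.5 - j130) = -0.2758 - j1.861 A.
Step 6 — Convert to polar: |I| = 1.882 A, ∠I = -98.4°.

I = 1.882∠-98.4° A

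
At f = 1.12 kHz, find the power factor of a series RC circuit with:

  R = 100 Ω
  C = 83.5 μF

Step 1 — Angular frequency: ω = 2π·f = 2π·1120 = 7037 rad/s.
Step 2 — Component impedances:
  R: Z = R = 100 Ω
  C: Z = 1/(jωC) = -j/(ω·C) = 0 - j1.702 Ω
Step 3 — Series combination: Z_total = R + C = 100 - j1.702 Ω = 100∠-1.0° Ω.
Step 4 — Power factor: PF = cos(φ) = Re(Z)/|Z| = 100/100.01 = 0.9999.
Step 5 — Type: Im(Z) = -1.702 ⇒ leading (phase φ = -1.0°).

PF = 0.9999 (leading, φ = -1.0°)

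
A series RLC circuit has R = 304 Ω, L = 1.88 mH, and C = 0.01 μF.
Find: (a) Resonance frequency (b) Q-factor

Step 1 — Resonance condition Im(Z)=0 gives ω₀ = 1/√(LC).
Step 2 — ω₀ = 1/√(0.00188·1e-08) = 2.306e+05 rad/s.
Step 3 — f₀ = ω₀/(2π) = 3.671e+04 Hz.
Step 4 — Series Q: Q = ω₀L/R = 2.306e+05·0.00188/304 = 1.426.

(a) f₀ = 3.671e+04 Hz  (b) Q = 1.426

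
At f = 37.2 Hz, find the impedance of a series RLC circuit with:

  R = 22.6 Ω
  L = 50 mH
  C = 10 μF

Step 1 — Angular frequency: ω = 2π·f = 2π·37.2 = 233.7 rad/s.
Step 2 — Component impedances:
  R: Z = R = 22.6 Ω
  L: Z = jωL = j·233.7·0.05 = 0 + j11.69 Ω
  C: Z = 1/(jωC) = -j/(ω·C) = 0 - j427.8 Ω
Step 3 — Series combination: Z_total = R + L + C = 22.6 - j416.1 Ω = 416.8∠-86.9° Ω.

Z = 22.6 - j416.1 Ω = 416.8∠-86.9° Ω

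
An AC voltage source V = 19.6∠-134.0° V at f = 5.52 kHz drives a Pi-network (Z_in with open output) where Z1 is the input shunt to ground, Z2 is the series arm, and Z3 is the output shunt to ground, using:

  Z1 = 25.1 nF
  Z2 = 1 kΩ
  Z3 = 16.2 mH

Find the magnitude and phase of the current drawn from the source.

Step 1 — Angular frequency: ω = 2π·f = 2π·5520 = 3.468e+04 rad/s.
Step 2 — Component impedances:
  Z1: Z = 1/(jωC) = -j/(ω·C) = 0 - j1149 Ω
  Z2: Z = R = 1000 Ω
  Z3: Z = jωL = j·3.468e+04·0.0162 = 0 + j561.9 Ω
Step 3 — With open output, the series arm Z2 and the output shunt Z3 appear in series to ground: Z2 + Z3 = 1000 + j561.9 Ω.
Step 4 — Parallel with input shunt Z1: Z_in = Z1 || (Z2 + Z3) = 981.5 - j572.7 Ω = 1136∠-30.3° Ω.
Step 5 — Source phasor: V = 19.6∠-134.0° V = -13.62 - j14.1 V.
Step 6 — Ohm's law: I = V / Z_total = (-13.62 - j14.1) / (981.5 - j572.7) = -0.004095 - j0.01675 A.
Step 7 — Convert to polar: |I| = 0.01725 A, ∠I = -103.7°.

I = 0.01725∠-103.7° A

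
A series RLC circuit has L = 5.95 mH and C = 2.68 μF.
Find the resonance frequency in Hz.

Step 1 — Resonance condition Im(Z)=0 gives ω₀ = 1/√(LC).
Step 2 — ω₀ = 1/√(0.00595·2.68e-06) = 7919 rad/s.
Step 3 — f₀ = ω₀/(2π) = 1260 Hz.

f₀ = 1260 Hz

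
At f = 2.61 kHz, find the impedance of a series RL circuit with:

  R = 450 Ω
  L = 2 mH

Step 1 — Angular frequency: ω = 2π·f = 2π·2610 = 1.64e+04 rad/s.
Step 2 — Component impedances:
  R: Z = R = 450 Ω
  L: Z = jωL = j·1.64e+04·0.002 = 0 + j32.8 Ω
Step 3 — Series combination: Z_total = R + L = 450 + j32.8 Ω = 451.2∠4.2° Ω.

Z = 450 + j32.8 Ω = 451.2∠4.2° Ω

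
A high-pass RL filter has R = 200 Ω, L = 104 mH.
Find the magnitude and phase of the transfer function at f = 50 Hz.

Step 1 — Angular frequency: ω = 2π·50 = 314.2 rad/s.
Step 2 — Transfer function: H(jω) = jωL/(R + jωL).
Step 3 — Numerator jωL = j·32.67; denominator R + jωL = 200 + j32.67.
Step 4 — H = 0.02599 + j0.1591.
Step 5 — Magnitude: |H| = 0.1612 (-15.9 dB); phase: φ = 80.7°.

|H| = 0.1612 (-15.9 dB), φ = 80.7°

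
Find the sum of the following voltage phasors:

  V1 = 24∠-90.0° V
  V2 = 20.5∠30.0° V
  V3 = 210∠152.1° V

Step 1 — Convert each phasor to rectangular form:
  V1 = 24·(cos(-90.0°) + j·sin(-90.0°)) = 0 - j24 V
  V2 = 20.5·(cos(30.0°) + j·sin(30.0°)) = 17.75 + j10.25 V
  V3 = 210·(cos(152.1°) + j·sin(152.1°)) = -185.6 + j98.27 V
Step 2 — Sum components: V_total = -167.8 + j84.52 V.
Step 3 — Convert to polar: |V_total| = 187.9 V, ∠V_total = 153.3°.

V_total = 187.9∠153.3° V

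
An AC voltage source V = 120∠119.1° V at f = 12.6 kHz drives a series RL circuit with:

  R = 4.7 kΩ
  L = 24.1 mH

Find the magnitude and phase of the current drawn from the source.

Step 1 — Angular frequency: ω = 2π·f = 2π·1.26e+04 = 7.917e+04 rad/s.
Step 2 — Component impedances:
  R: Z = R = 4700 Ω
  L: Z = jωL = j·7.917e+04·0.0241 = 0 + j1908 Ω
Step 3 — Series combination: Z_total = R + L = 4700 + j1908 Ω = 5073∠22.1° Ω.
Step 4 — Source phasor: V = 120∠119.1° V = -58.36 + j104.9 V.
Step 5 — Ohm's law: I = V / Z_total = (-58.36 + j104.9) / (4700 + j1908) = -0.002885 + j0.02348 A.
Step 6 — Convert to polar: |I| = 0.02366 A, ∠I = 97.0°.

I = 0.02366∠97.0° A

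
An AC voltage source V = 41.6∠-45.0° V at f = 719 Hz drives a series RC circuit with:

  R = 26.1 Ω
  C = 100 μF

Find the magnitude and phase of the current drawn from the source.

Step 1 — Angular frequency: ω = 2π·f = 2π·719 = 4518 rad/s.
Step 2 — Component impedances:
  R: Z = R = 26.1 Ω
  C: Z = 1/(jωC) = -j/(ω·C) = 0 - j2.214 Ω
Step 3 — Series combination: Z_total = R + C = 26.1 - j2.214 Ω = 26.19∠-4.8° Ω.
Step 4 — Source phasor: V = 41.6∠-45.0° V = 29.42 - j29.42 V.
Step 5 — Ohm's law: I = V / Z_total = (29.42 - j29.42) / (26.1 - j2.214) = 1.214 - j1.024 A.
Step 6 — Convert to polar: |I| = 1.588 A, ∠I = -40.2°.

I = 1.588∠-40.2° A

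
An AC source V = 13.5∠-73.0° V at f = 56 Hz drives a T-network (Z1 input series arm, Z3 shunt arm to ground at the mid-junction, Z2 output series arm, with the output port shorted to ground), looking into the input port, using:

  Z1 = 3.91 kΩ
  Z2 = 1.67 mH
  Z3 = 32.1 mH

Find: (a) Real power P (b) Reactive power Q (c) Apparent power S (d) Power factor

Step 1 — Angular frequency: ω = 2π·f = 2π·56 = 351.9 rad/s.
Step 2 — Component impedances:
  Z1: Z = R = 3910 Ω
  Z2: Z = jωL = j·351.9·0.00167 = 0 + j0.5876 Ω
  Z3: Z = jωL = j·351.9·0.0321 = 0 + j11.29 Ω
Step 3 — With the output port shorted to ground, the output series arm Z2 runs from the junction to ground; the shunt arm Z3 also runs from the junction to ground. They appear in parallel: Z3 || Z2 = 0 + j0.5585 Ω.
Step 4 — Series with input arm Z1: Z_in = Z1 + (Z3 || Z2) = 3910 + j0.5585 Ω = 3910∠0.0° Ω.
Step 5 — Source phasor: V = 13.5∠-73.0° V = 3.947 - j12.91 V.
Step 6 — Current: I = V / Z = 0.001009 - j0.003302 A = 0.003453∠-73.0° A.
Step 7 — Complex power: S = V·I* = 0.04661 + j6.658e-06 VA.
Step 8 — Real power: P = Re(S) = 0.04661 W.
Step 9 — Reactive power: Q = Im(S) = 6.658e-06 VAR.
Step 10 — Apparent power: |S| = 0.04661 VA.
Step 11 — Power factor: PF = P/|S| = 1 (lagging).

(a) P = 0.04661 W  (b) Q = 6.658e-06 VAR  (c) S = 0.04661 VA  (d) PF = 1 (lagging)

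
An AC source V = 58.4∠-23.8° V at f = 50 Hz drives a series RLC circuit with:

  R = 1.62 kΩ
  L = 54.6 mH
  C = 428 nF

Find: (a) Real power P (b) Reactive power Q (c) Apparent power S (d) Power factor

Step 1 — Angular frequency: ω = 2π·f = 2π·50 = 314.2 rad/s.
Step 2 — Component impedances:
  R: Z = R = 1620 Ω
  L: Z = jωL = j·314.2·0.0546 = 0 + j17.15 Ω
  C: Z = 1/(jωC) = -j/(ω·C) = 0 - j7437 Ω
Step 3 — Series combination: Z_total = R + L + C = 1620 - j7420 Ω = 7595∠-77.7° Ω.
Step 4 — Source phasor: V = 58.4∠-23.8° V = 53.43 - j23.57 V.
Step 5 — Current: I = V / Z = 0.004532 + j0.006212 A = 0.007689∠53.9° A.
Step 6 — Complex power: S = V·I* = 0.09579 - j0.4387 VA.
Step 7 — Real power: P = Re(S) = 0.09579 W.
Step 8 — Reactive power: Q = Im(S) = -0.4387 VAR.
Step 9 — Apparent power: |S| = 0.4491 VA.
Step 10 — Power factor: PF = P/|S| = 0.2133 (leading).

(a) P = 0.09579 W  (b) Q = -0.4387 VAR  (c) S = 0.4491 VA  (d) PF = 0.2133 (leading)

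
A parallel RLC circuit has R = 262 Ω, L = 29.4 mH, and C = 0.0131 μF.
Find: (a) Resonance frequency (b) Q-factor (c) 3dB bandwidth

Step 1 — Resonance: ω₀ = 1/√(LC) = 1/√(0.0294·1.31e-08) = 5.096e+04 rad/s.
Step 2 — f₀ = ω₀/(2π) = 8110 Hz.
Step 3 — Parallel Q: Q = R/(ω₀L) = 262/(5.096e+04·0.0294) = 0.1749.
Step 4 — Bandwidth: Δω = ω₀/Q = 2.914e+05 rad/s; BW = Δω/(2π) = 4.637e+04 Hz.

(a) f₀ = 8110 Hz  (b) Q = 0.1749  (c) BW = 4.637e+04 Hz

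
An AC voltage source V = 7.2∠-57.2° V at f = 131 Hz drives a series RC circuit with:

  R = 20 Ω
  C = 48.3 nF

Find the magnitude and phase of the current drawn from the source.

Step 1 — Angular frequency: ω = 2π·f = 2π·131 = 823.1 rad/s.
Step 2 — Component impedances:
  R: Z = R = 20 Ω
  C: Z = 1/(jωC) = -j/(ω·C) = 0 - j2.515e+04 Ω
Step 3 — Series combination: Z_total = R + C = 20 - j2.515e+04 Ω = 2.515e+04∠-90.0° Ω.
Step 4 — Source phasor: V = 7.2∠-57.2° V = 3.9 - j6.052 V.
Step 5 — Ohm's law: I = V / Z_total = (3.9 - j6.052) / (20 - j2.515e+04) = 0.0002407 + j0.0001549 A.
Step 6 — Convert to polar: |I| = 0.0002862 A, ∠I = 32.8°.

I = 0.0002862∠32.8° A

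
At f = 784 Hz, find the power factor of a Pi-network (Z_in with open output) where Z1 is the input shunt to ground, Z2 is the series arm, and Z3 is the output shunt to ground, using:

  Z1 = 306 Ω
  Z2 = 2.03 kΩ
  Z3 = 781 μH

Step 1 — Angular frequency: ω = 2π·f = 2π·784 = 4926 rad/s.
Step 2 — Component impedances:
  Z1: Z = R = 306 Ω
  Z2: Z = R = 2030 Ω
  Z3: Z = jωL = j·4926·0.000781 = 0 + j3.847 Ω
Step 3 — With open output, the series arm Z2 and the output shunt Z3 appear in series to ground: Z2 + Z3 = 2030 + j3.847 Ω.
Step 4 — Parallel with input shunt Z1: Z_in = Z1 || (Z2 + Z3) = 265.9 + j0.06602 Ω = 265.9∠0.0° Ω.
Step 5 — Power factor: PF = cos(φ) = Re(Z)/|Z| = 265.9/265.9 = 1.
Step 6 — Type: Im(Z) = 0.06602 ⇒ lagging (phase φ = 0.0°).

PF = 1 (lagging, φ = 0.0°)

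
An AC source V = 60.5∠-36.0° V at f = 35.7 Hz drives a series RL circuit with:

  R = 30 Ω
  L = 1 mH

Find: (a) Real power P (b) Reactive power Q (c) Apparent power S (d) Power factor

Step 1 — Angular frequency: ω = 2π·f = 2π·35.7 = 224.3 rad/s.
Step 2 — Component impedances:
  R: Z = R = 30 Ω
  L: Z = jωL = j·224.3·0.001 = 0 + j0.2243 Ω
Step 3 — Series combination: Z_total = R + L = 30 + j0.2243 Ω = 30∠0.4° Ω.
Step 4 — Source phasor: V = 60.5∠-36.0° V = 48.95 - j35.56 V.
Step 5 — Current: I = V / Z = 1.623 - j1.197 A = 2.017∠-36.4° A.
Step 6 — Complex power: S = V·I* = 122 + j0.9122 VA.
Step 7 — Real power: P = Re(S) = 122 W.
Step 8 — Reactive power: Q = Im(S) = 0.9122 VAR.
Step 9 — Apparent power: |S| = 122 VA.
Step 10 — Power factor: PF = P/|S| = 1 (lagging).

(a) P = 122 W  (b) Q = 0.9122 VAR  (c) S = 122 VA  (d) PF = 1 (lagging)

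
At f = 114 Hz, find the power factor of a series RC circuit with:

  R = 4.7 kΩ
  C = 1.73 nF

Step 1 — Angular frequency: ω = 2π·f = 2π·114 = 716.3 rad/s.
Step 2 — Component impedances:
  R: Z = R = 4700 Ω
  C: Z = 1/(jωC) = -j/(ω·C) = 0 - j8.07e+05 Ω
Step 3 — Series combination: Z_total = R + C = 4700 - j8.07e+05 Ω = 8.07e+05∠-89.7° Ω.
Step 4 — Power factor: PF = cos(φ) = Re(Z)/|Z| = 4700/8.07e+05 = 0.005824.
Step 5 — Type: Im(Z) = -8.07e+05 ⇒ leading (phase φ = -89.7°).

PF = 0.005824 (leading, φ = -89.7°)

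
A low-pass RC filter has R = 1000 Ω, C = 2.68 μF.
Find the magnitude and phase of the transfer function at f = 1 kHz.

Step 1 — Angular frequency: ω = 2π·1000 = 6283 rad/s.
Step 2 — Transfer function: H(jω) = 1/(1 + jωRC).
Step 3 — Denominator: 1 + jωRC = 1 + j·6283·1000·2.68e-06 = 1 + j16.84.
Step 4 — H = 0.003514 - j0.05918.
Step 5 — Magnitude: |H| = 0.05928 (-24.5 dB); phase: φ = -86.6°.

|H| = 0.05928 (-24.5 dB), φ = -86.6°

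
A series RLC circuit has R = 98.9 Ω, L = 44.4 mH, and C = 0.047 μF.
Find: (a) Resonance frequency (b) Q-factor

Step 1 — Resonance condition Im(Z)=0 gives ω₀ = 1/√(LC).
Step 2 — ω₀ = 1/√(0.0444·4.7e-08) = 2.189e+04 rad/s.
Step 3 — f₀ = ω₀/(2π) = 3484 Hz.
Step 4 — Series Q: Q = ω₀L/R = 2.189e+04·0.0444/98.9 = 9.828.

(a) f₀ = 3484 Hz  (b) Q = 9.828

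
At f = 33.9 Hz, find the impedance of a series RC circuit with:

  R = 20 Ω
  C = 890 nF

Step 1 — Angular frequency: ω = 2π·f = 2π·33.9 = 213 rad/s.
Step 2 — Component impedances:
  R: Z = R = 20 Ω
  C: Z = 1/(jωC) = -j/(ω·C) = 0 - j5275 Ω
Step 3 — Series combination: Z_total = R + C = 20 - j5275 Ω = 5275∠-89.8° Ω.

Z = 20 - j5275 Ω = 5275∠-89.8° Ω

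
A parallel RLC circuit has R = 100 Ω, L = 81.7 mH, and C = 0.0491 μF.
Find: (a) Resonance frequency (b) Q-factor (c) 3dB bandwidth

Step 1 — Resonance: ω₀ = 1/√(LC) = 1/√(0.0817·4.91e-08) = 1.579e+04 rad/s.
Step 2 — f₀ = ω₀/(2π) = 2513 Hz.
Step 3 — Parallel Q: Q = R/(ω₀L) = 100/(1.579e+04·0.0817) = 0.07752.
Step 4 — Bandwidth: Δω = ω₀/Q = 2.037e+05 rad/s; BW = Δω/(2π) = 3.241e+04 Hz.

(a) f₀ = 2513 Hz  (b) Q = 0.07752  (c) BW = 3.241e+04 Hz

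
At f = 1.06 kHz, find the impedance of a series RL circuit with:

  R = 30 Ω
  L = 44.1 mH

Step 1 — Angular frequency: ω = 2π·f = 2π·1060 = 6660 rad/s.
Step 2 — Component impedances:
  R: Z = R = 30 Ω
  L: Z = jωL = j·6660·0.0441 = 0 + j293.7 Ω
Step 3 — Series combination: Z_total = R + L = 30 + j293.7 Ω = 295.2∠84.2° Ω.

Z = 30 + j293.7 Ω = 295.2∠84.2° Ω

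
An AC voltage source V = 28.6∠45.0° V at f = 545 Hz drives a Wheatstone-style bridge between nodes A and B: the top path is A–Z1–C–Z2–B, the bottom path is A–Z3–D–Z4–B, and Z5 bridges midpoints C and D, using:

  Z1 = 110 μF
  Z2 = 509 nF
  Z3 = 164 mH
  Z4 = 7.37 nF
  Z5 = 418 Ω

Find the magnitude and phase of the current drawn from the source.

Step 1 — Angular frequency: ω = 2π·f = 2π·545 = 3424 rad/s.
Step 2 — Component impedances:
  Z1: Z = 1/(jωC) = -j/(ω·C) = 0 - j2.655 Ω
  Z2: Z = 1/(jωC) = -j/(ω·C) = 0 - j573.7 Ω
  Z3: Z = jωL = j·3424·0.164 = 0 + j561.6 Ω
  Z4: Z = 1/(jωC) = -j/(ω·C) = 0 - j3.962e+04 Ω
  Z5: Z = R = 418 Ω
Step 3 — Bridge requires nodal analysis (the Z5 bridge couples midpoints C and D, so the two paths cannot be reduced to a simple series/parallel combination). Setting node B to ground and injecting 1 A at node A, the 3-node admittance system at A, C, D solves to V_A = Z_AB = 0.09797 - j568.1 Ω = 568.1∠-90.0° Ω.
Step 4 — Source phasor: V = 28.6∠45.0° V = 20.22 + j20.22 V.
Step 5 — Ohm's law: I = V / Z_total = (20.22 + j20.22) / (0.09797 - j568.1) = -0.03559 + j0.0356 A.
Step 6 — Convert to polar: |I| = 0.05034 A, ∠I = 135.0°.

I = 0.05034∠135.0° A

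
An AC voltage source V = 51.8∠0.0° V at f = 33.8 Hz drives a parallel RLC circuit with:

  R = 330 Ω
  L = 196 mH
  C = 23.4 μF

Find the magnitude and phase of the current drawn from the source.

Step 1 — Angular frequency: ω = 2π·f = 2π·33.8 = 212.4 rad/s.
Step 2 — Component impedances:
  R: Z = R = 330 Ω
  L: Z = jωL = j·212.4·0.196 = 0 + j41.62 Ω
  C: Z = 1/(jωC) = -j/(ω·C) = 0 - j201.2 Ω
Step 3 — Parallel combination: 1/Z_total = 1/R + 1/L + 1/C; Z_total = 8.14 + j51.19 Ω = 51.83∠81.0° Ω.
Step 4 — Source phasor: V = 51.8∠0.0° V = 51.8 V.
Step 5 — Ohm's law: I = V / Z_total = (51.8) / (8.14 + j51.19) = 0.157 - j0.987 A.
Step 6 — Convert to polar: |I| = 0.9994 A, ∠I = -81.0°.

I = 0.9994∠-81.0° A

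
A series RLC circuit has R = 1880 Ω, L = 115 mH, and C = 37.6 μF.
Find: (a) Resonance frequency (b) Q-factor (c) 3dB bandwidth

Step 1 — Resonance: ω₀ = 1/√(LC) = 1/√(0.115·3.76e-05) = 480.9 rad/s.
Step 2 — f₀ = ω₀/(2π) = 76.54 Hz.
Step 3 — Series Q: Q = ω₀L/R = 480.9·0.115/1880 = 0.02942.
Step 4 — Bandwidth: Δω = ω₀/Q = 1.635e+04 rad/s; BW = Δω/(2π) = 2602 Hz.

(a) f₀ = 76.54 Hz  (b) Q = 0.02942  (c) BW = 2602 Hz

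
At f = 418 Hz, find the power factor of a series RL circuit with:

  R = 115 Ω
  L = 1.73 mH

Step 1 — Angular frequency: ω = 2π·f = 2π·418 = 2626 rad/s.
Step 2 — Component impedances:
  R: Z = R = 115 Ω
  L: Z = jωL = j·2626·0.00173 = 0 + j4.544 Ω
Step 3 — Series combination: Z_total = R + L = 115 + j4.544 Ω = 115.1∠2.3° Ω.
Step 4 — Power factor: PF = cos(φ) = Re(Z)/|Z| = 115/115.09 = 0.9992.
Step 5 — Type: Im(Z) = 4.544 ⇒ lagging (phase φ = 2.3°).

PF = 0.9992 (lagging, φ = 2.3°)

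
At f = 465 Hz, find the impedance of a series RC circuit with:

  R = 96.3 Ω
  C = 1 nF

Step 1 — Angular frequency: ω = 2π·f = 2π·465 = 2922 rad/s.
Step 2 — Component impedances:
  R: Z = R = 96.3 Ω
  C: Z = 1/(jωC) = -j/(ω·C) = 0 - j3.423e+05 Ω
Step 3 — Series combination: Z_total = R + C = 96.3 - j3.423e+05 Ω = 3.423e+05∠-90.0° Ω.

Z = 96.3 - j3.423e+05 Ω = 3.423e+05∠-90.0° Ω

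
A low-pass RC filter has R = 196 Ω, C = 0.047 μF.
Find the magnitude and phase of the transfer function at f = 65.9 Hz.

Step 1 — Angular frequency: ω = 2π·65.9 = 414.1 rad/s.
Step 2 — Transfer function: H(jω) = 1/(1 + jωRC).
Step 3 — Denominator: 1 + jωRC = 1 + j·414.1·196·4.7e-08 = 1 + j0.003814.
Step 4 — H = 1 - j0.003814.
Step 5 — Magnitude: |H| = 1 (-0.0 dB); phase: φ = -0.2°.

|H| = 1 (-0.0 dB), φ = -0.2°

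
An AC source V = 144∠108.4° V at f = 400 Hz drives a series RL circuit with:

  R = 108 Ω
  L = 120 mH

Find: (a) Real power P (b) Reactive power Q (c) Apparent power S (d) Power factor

Step 1 — Angular frequency: ω = 2π·f = 2π·400 = 2513 rad/s.
Step 2 — Component impedances:
  R: Z = R = 108 Ω
  L: Z = jωL = j·2513·0.12 = 0 + j301.6 Ω
Step 3 — Series combination: Z_total = R + L = 108 + j301.6 Ω = 320.3∠70.3° Ω.
Step 4 — Source phasor: V = 144∠108.4° V = -45.45 + j136.6 V.
Step 5 — Current: I = V / Z = 0.3537 + j0.2774 A = 0.4495∠38.1° A.
Step 6 — Complex power: S = V·I* = 21.82 + j60.94 VA.
Step 7 — Real power: P = Re(S) = 21.82 W.
Step 8 — Reactive power: Q = Im(S) = 60.94 VAR.
Step 9 — Apparent power: |S| = 64.73 VA.
Step 10 — Power factor: PF = P/|S| = 0.3371 (lagging).

(a) P = 21.82 W  (b) Q = 60.94 VAR  (c) S = 64.73 VA  (d) PF = 0.3371 (lagging)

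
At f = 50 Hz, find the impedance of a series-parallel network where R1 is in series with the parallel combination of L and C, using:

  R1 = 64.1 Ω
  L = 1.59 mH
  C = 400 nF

Step 1 — Angular frequency: ω = 2π·f = 2π·50 = 314.2 rad/s.
Step 2 — Component impedances:
  R1: Z = R = 64.1 Ω
  L: Z = jωL = j·314.2·0.00159 = 0 + j0.4995 Ω
  C: Z = 1/(jωC) = -j/(ω·C) = 0 - j7958 Ω
Step 3 — Parallel branch: L || C = 1/(1/L + 1/C) = 0 + j0.4995 Ω.
Step 4 — Series with R1: Z_total = R1 + (L || C) = 64.1 + j0.4995 Ω = 64.1∠0.4° Ω.

Z = 64.1 + j0.4995 Ω = 64.1∠0.4° Ω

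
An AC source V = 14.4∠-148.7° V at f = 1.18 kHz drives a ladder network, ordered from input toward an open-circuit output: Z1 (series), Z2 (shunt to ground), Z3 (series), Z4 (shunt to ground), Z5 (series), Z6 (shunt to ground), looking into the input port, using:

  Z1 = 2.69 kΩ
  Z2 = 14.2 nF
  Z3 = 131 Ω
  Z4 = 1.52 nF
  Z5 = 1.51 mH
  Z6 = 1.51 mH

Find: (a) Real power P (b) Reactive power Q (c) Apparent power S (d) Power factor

Step 1 — Angular frequency: ω = 2π·f = 2π·1180 = 7414 rad/s.
Step 2 — Component impedances:
  Z1: Z = R = 2690 Ω
  Z2: Z = 1/(jωC) = -j/(ω·C) = 0 - j9498 Ω
  Z3: Z = R = 131 Ω
  Z4: Z = 1/(jωC) = -j/(ω·C) = 0 - j8.873e+04 Ω
  Z5: Z = jωL = j·7414·0.00151 = 0 + j11.2 Ω
  Z6: Z = jωL = j·7414·0.00151 = 0 + j11.2 Ω
Step 3 — Ladder network (open output): work backward from the far end, alternating series and parallel combinations. Z_in = 2822 + j20.63 Ω = 2822∠0.4° Ω.
Step 4 — Source phasor: V = 14.4∠-148.7° V = -12.3 - j7.481 V.
Step 5 — Current: I = V / Z = -0.00438 - j0.002619 A = 0.005103∠-149.1° A.
Step 6 — Complex power: S = V·I* = 0.07349 + j0.0005373 VA.
Step 7 — Real power: P = Re(S) = 0.07349 W.
Step 8 — Reactive power: Q = Im(S) = 0.0005373 VAR.
Step 9 — Apparent power: |S| = 0.07349 VA.
Step 10 — Power factor: PF = P/|S| = 1 (lagging).

(a) P = 0.07349 W  (b) Q = 0.0005373 VAR  (c) S = 0.07349 VA  (d) PF = 1 (lagging)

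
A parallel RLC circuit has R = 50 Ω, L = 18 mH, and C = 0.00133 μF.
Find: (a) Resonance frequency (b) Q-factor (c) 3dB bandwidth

Step 1 — Resonance: ω₀ = 1/√(LC) = 1/√(0.018·1.33e-09) = 2.044e+05 rad/s.
Step 2 — f₀ = ω₀/(2π) = 3.253e+04 Hz.
Step 3 — Parallel Q: Q = R/(ω₀L) = 50/(2.044e+05·0.018) = 0.01359.
Step 4 — Bandwidth: Δω = ω₀/Q = 1.504e+07 rad/s; BW = Δω/(2π) = 2.393e+06 Hz.

(a) f₀ = 3.253e+04 Hz  (b) Q = 0.01359  (c) BW = 2.393e+06 Hz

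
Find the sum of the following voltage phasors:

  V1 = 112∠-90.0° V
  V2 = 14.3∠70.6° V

Step 1 — Convert each phasor to rectangular form:
  V1 = 112·(cos(-90.0°) + j·sin(-90.0°)) = 0 - j112 V
  V2 = 14.3·(cos(70.6°) + j·sin(70.6°)) = 4.75 + j13.49 V
Step 2 — Sum components: V_total = 4.75 - j98.51 V.
Step 3 — Convert to polar: |V_total| = 98.63 V, ∠V_total = -87.2°.

V_total = 98.63∠-87.2° V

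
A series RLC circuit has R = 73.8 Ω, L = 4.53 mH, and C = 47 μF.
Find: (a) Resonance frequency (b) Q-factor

Step 1 — Resonance condition Im(Z)=0 gives ω₀ = 1/√(LC).
Step 2 — ω₀ = 1/√(0.00453·4.7e-05) = 2167 rad/s.
Step 3 — f₀ = ω₀/(2π) = 344.9 Hz.
Step 4 — Series Q: Q = ω₀L/R = 2167·0.00453/73.8 = 0.133.

(a) f₀ = 344.9 Hz  (b) Q = 0.133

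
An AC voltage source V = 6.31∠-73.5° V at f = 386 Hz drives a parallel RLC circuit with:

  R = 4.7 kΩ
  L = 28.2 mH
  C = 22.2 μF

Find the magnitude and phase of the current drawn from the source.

Step 1 — Angular frequency: ω = 2π·f = 2π·386 = 2425 rad/s.
Step 2 — Component impedances:
  R: Z = R = 4700 Ω
  L: Z = jωL = j·2425·0.0282 = 0 + j68.39 Ω
  C: Z = 1/(jωC) = -j/(ω·C) = 0 - j18.57 Ω
Step 3 — Parallel combination: 1/Z_total = 1/R + 1/L + 1/C; Z_total = 0.1383 - j25.5 Ω = 25.5∠-89.7° Ω.
Step 4 — Source phasor: V = 6.31∠-73.5° V = 1.792 - j6.05 V.
Step 5 — Ohm's law: I = V / Z_total = (1.792 - j6.05) / (0.1383 - j25.5) = 0.2377 + j0.069 A.
Step 6 — Convert to polar: |I| = 0.2475 A, ∠I = 16.2°.

I = 0.2475∠16.2° A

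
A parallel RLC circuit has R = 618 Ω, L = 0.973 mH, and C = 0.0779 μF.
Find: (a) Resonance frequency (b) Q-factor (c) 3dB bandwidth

Step 1 — Resonance: ω₀ = 1/√(LC) = 1/√(0.000973·7.79e-08) = 1.149e+05 rad/s.
Step 2 — f₀ = ω₀/(2π) = 1.828e+04 Hz.
Step 3 — Parallel Q: Q = R/(ω₀L) = 618/(1.149e+05·0.000973) = 5.53.
Step 4 — Bandwidth: Δω = ω₀/Q = 2.077e+04 rad/s; BW = Δω/(2π) = 3306 Hz.

(a) f₀ = 1.828e+04 Hz  (b) Q = 5.53  (c) BW = 3306 Hz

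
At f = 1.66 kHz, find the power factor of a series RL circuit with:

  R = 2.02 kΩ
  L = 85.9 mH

Step 1 — Angular frequency: ω = 2π·f = 2π·1660 = 1.043e+04 rad/s.
Step 2 — Component impedances:
  R: Z = R = 2020 Ω
  L: Z = jωL = j·1.043e+04·0.0859 = 0 + j895.9 Ω
Step 3 — Series combination: Z_total = R + L = 2020 + j895.9 Ω = 2210∠23.9° Ω.
Step 4 — Power factor: PF = cos(φ) = Re(Z)/|Z| = 2020/2209.8 = 0.9141.
Step 5 — Type: Im(Z) = 895.9 ⇒ lagging (phase φ = 23.9°).

PF = 0.9141 (lagging, φ = 23.9°)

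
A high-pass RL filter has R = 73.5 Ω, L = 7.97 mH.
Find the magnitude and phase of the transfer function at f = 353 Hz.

Step 1 — Angular frequency: ω = 2π·353 = 2218 rad/s.
Step 2 — Transfer function: H(jω) = jωL/(R + jωL).
Step 3 — Numerator jωL = j·17.68; denominator R + jωL = 73.5 + j17.68.
Step 4 — H = 0.05468 + j0.2274.
Step 5 — Magnitude: |H| = 0.2338 (-12.6 dB); phase: φ = 76.5°.

|H| = 0.2338 (-12.6 dB), φ = 76.5°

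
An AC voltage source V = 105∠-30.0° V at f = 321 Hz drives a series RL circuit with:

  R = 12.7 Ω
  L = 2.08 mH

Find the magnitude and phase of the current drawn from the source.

Step 1 — Angular frequency: ω = 2π·f = 2π·321 = 2017 rad/s.
Step 2 — Component impedances:
  R: Z = R = 12.7 Ω
  L: Z = jωL = j·2017·0.00208 = 0 + j4.195 Ω
Step 3 — Series combination: Z_total = R + L = 12.7 + j4.195 Ω = 13.37∠18.3° Ω.
Step 4 — Source phasor: V = 105∠-30.0° V = 90.93 - j52.5 V.
Step 5 — Ohm's law: I = V / Z_total = (90.93 - j52.5) / (12.7 + j4.195) = 5.224 - j5.86 A.
Step 6 — Convert to polar: |I| = 7.85 A, ∠I = -48.3°.

I = 7.85∠-48.3° A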